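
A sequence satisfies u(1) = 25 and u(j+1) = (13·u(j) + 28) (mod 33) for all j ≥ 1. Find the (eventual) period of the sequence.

30

Listing terms: u(1) = 25,  u(2) = 23,  u(3) = 30,  u(4) = 22,  u(5) = 17,  u(6) = 18,  u(7) = 31,  u(8) = 2,  u(9) = 21,  u(10) = 4,  u(11) = 14,  u(12) = 12,  u(13) = 19,  u(14) = 11,  u(15) = 6,  u(16) = 7,  u(17) = 20,  u(18) = 24,  u(19) = 10,  u(20) = 26,  u(21) = 3,  u(22) = 1,  u(23) = 8,  u(24) = 0,  u(25) = 28,  u(26) = 29,  u(27) = 9,  u(28) = 13,  u(29) = 32,  u(30) = 15,  u(31) = 25.
The sequence repeats with period 30.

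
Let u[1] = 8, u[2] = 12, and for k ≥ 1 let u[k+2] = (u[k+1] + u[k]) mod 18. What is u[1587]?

Listing terms: u[1] = 8,  u[2] = 12,  u[3] = 2,  u[4] = 14,  u[5] = 16,  u[6] = 12,  u[7] = 10,  u[8] = 4,  u[9] = 14,  u[10] = 0,  u[11] = 14,  u[12] = 14,  u[13] = 10,  u[14] = 6,  u[15] = 16,  u[16] = 4,  u[17] = 2,  u[18] = 6,  u[19] = 8,  u[20] = 14,  u[21] = 4,  u[22] = 0,  u[23] = 4,  u[24] = 4,  u[25] = 8,  u[26] = 12.
Since (u[25], u[26]) = (u[1], u[2]) = (8, 12) (two consecutive terms determine the rest), the sequence is periodic with period 24.
(1587 - 1) mod 24 = 2, so u[1587] = u[3] = 2.

2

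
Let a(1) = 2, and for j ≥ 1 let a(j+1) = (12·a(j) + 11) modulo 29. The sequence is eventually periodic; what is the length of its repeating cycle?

4

Listing terms: a(1) = 2, a(2) = 6, a(3) = 25, a(4) = 21, a(5) = 2.
The sequence repeats with period 4.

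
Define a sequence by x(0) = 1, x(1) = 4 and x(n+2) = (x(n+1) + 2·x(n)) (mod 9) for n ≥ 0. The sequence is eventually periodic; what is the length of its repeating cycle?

Computing terms: x(0) = 1,  x(1) = 4,  x(2) = 6,  x(3) = 5,  x(4) = 8,  x(5) = 0,  x(6) = 7,  x(7) = 7,  x(8) = 3,  x(9) = 8,  x(10) = 5,  x(11) = 3,  x(12) = 4,  x(13) = 1,  x(14) = 0,  x(15) = 2,  x(16) = 2,  x(17) = 6,  x(18) = 1,  x(19) = 4.
Since (x(18), x(19)) = (x(0), x(1)) = (1, 4) (two consecutive terms determine the rest), the sequence is periodic with period 18.

18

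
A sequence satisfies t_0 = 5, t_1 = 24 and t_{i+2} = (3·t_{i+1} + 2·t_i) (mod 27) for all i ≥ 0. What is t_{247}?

21

t_0 = 5,  t_1 = 24,  t_2 = 1,  t_3 = 24,  t_4 = 20,  t_5 = 0,  t_6 = 13,  t_7 = 12,  t_8 = 8,  t_9 = 21,  t_{10} = 25,  t_{11} = 9,  t_{12} = 23,  t_{13} = 6,  t_{14} = 10,  t_{15} = 15,  t_{16} = 11,  t_{17} = 9,  t_{18} = 22,  t_{19} = 3,  t_{20} = 26,  t_{21} = 3,  t_{22} = 7,  t_{23} = 0,  t_{24} = 14,  t_{25} = 15,  t_{26} = 19,  t_{27} = 6,  t_{28} = 2,  t_{29} = 18,  t_{30} = 4,  t_{31} = 21,  t_{32} = 17,  t_{33} = 12,  t_{34} = 16,  t_{35} = 18,  t_{36} = 5,  t_{37} = 24.
Since (t_{36}, t_{37}) = (t_0, t_1) = (5, 24) (two consecutive terms determine the rest), the sequence is periodic with period 36.
So t_{247} = t_{0 + ((247-0) mod 36)} = t_{31} = 21.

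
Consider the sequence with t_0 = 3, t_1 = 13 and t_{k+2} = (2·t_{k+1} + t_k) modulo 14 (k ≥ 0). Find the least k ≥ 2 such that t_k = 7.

5

We have t_0 = 3,  t_1 = 13,  t_2 = 1,  t_3 = 1,  t_4 = 3,  t_5 = 7,  t_6 = 3,  t_7 = 13.
The sequence repeats with period 6.
The value 7 first appears (with k ≥ 2) at t_5.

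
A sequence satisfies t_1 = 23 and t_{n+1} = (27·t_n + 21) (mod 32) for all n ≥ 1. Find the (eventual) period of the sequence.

16

Computing terms: t_1 = 23, t_2 = 2, t_3 = 11, t_4 = 30, t_5 = 31, t_6 = 26, t_7 = 19, t_8 = 22, t_9 = 7, t_{10} = 18, t_{11} = 27, t_{12} = 14, t_{13} = 15, t_{14} = 10, t_{15} = 3, t_{16} = 6, t_{17} = 23.
The sequence repeats with period 16.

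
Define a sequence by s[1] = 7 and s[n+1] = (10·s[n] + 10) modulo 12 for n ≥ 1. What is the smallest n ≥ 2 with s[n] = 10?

Computing terms: s[1] = 7, s[2] = 8, s[3] = 6, s[4] = 10, s[5] = 2, s[6] = 6.
Since s[6] = s[3] = 6, the sequence is eventually periodic: after a pre-period of length 2 it cycles with period 3.
The value 10 first appears (with n ≥ 2) at s[4].

4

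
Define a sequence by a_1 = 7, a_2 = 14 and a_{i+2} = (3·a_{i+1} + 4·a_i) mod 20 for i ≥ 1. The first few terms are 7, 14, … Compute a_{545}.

18

Listing terms: a_1 = 7,  a_2 = 14,  a_3 = 10,  a_4 = 6,  a_5 = 18,  a_6 = 18,  a_7 = 6,  a_8 = 10,  a_9 = 14,  a_{10} = 2,  a_{11} = 2,  a_{12} = 14,  a_{13} = 10.
Since (a_{12}, a_{13}) = (a_2, a_3) = (14, 10) (two consecutive terms determine the rest), the sequence is eventually periodic: after a pre-period of length 1 it cycles with period 10.
For i ≥ 2, a_i depends only on (i - 2) mod 10. (545 - 2) mod 10 = 3, so a_{545} = a_5 = 18.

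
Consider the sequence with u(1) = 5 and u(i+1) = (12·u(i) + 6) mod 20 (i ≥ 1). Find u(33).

10

We have u(1) = 5, u(2) = 6, u(3) = 18, u(4) = 2, u(5) = 10, u(6) = 6.
Since u(6) = u(2) = 6, the sequence is eventually periodic: after a pre-period of length 1 it cycles with period 4.
For i ≥ 2, u(i) depends only on (i - 2) mod 4. (33 - 2) mod 4 = 3, so u(33) = u(5) = 10.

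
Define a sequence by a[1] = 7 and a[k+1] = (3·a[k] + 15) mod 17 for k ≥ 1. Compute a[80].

3

Computing terms: a[1] = 7, a[2] = 2, a[3] = 4, a[4] = 10, a[5] = 11, a[6] = 14, a[7] = 6, a[8] = 16, a[9] = 12, a[10] = 0, a[11] = 15, a[12] = 9, a[13] = 8, a[14] = 5, a[15] = 13, a[16] = 3, a[17] = 7.
The sequence repeats with period 16.
So a[80] = a[1 + ((80-1) mod 16)] = a[16] = 3.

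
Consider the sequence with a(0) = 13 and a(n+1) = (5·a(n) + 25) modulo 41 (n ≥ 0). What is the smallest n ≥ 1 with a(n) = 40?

Listing terms: a(0) = 13,  a(1) = 8,  a(2) = 24,  a(3) = 22,  a(4) = 12,  a(5) = 3,  a(6) = 40,  a(7) = 20,  a(8) = 2,  a(9) = 35,  a(10) = 36,  a(11) = 0,  a(12) = 25,  a(13) = 27,  a(14) = 37,  a(15) = 5,  a(16) = 9,  a(17) = 29,  a(18) = 6,  a(19) = 14,  a(20) = 13.
The sequence repeats with period 20.
The value 40 first appears (with n ≥ 1) at a(6).

6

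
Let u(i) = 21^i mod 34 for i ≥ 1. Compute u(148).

Computing terms: u(1) = 21; u(2) = 33; u(3) = 13; u(4) = 1; u(5) = 21.
The sequence repeats with period 4.
(148 - 1) mod 4 = 3, so u(148) = u(4) = 1.

1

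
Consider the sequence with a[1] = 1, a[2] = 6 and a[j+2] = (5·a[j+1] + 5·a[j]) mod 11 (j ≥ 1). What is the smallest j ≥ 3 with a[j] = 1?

We have a[1] = 1; a[2] = 6; a[3] = 2; a[4] = 7; a[5] = 1; a[6] = 7; a[7] = 7; a[8] = 4; a[9] = 0; a[10] = 9; a[11] = 1; a[12] = 6.
Since (a[11], a[12]) = (a[1], a[2]) = (1, 6) (two consecutive terms determine the rest), the sequence is periodic with period 10.
The value 1 first appears (with j ≥ 3) at a[5].

5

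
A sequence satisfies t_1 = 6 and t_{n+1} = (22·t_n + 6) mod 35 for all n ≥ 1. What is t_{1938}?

8

t_1 = 6; t_2 = 33; t_3 = 32; t_4 = 10; t_5 = 16; t_6 = 8; t_7 = 7; t_8 = 20; t_9 = 26; t_{10} = 18; t_{11} = 17; t_{12} = 30; t_{13} = 1; t_{14} = 28; t_{15} = 27; t_{16} = 5; t_{17} = 11; t_{18} = 3; t_{19} = 2; t_{20} = 15; t_{21} = 21; t_{22} = 13; t_{23} = 12; t_{24} = 25; t_{25} = 31; t_{26} = 23; t_{27} = 22; t_{28} = 0; t_{29} = 6.
The sequence repeats with period 28.
(1938 - 1) mod 28 = 5, so t_{1938} = t_6 = 8.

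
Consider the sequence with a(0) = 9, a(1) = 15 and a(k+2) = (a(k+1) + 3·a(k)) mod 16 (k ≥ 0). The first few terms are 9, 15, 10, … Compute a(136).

Computing terms: a(0) = 9,  a(1) = 15,  a(2) = 10,  a(3) = 7,  a(4) = 5,  a(5) = 10,  a(6) = 9,  a(7) = 7,  a(8) = 2,  a(9) = 7,  a(10) = 13,  a(11) = 2,  a(12) = 9,  a(13) = 15.
Since (a(12), a(13)) = (a(0), a(1)) = (9, 15) (two consecutive terms determine the rest), the sequence is periodic with period 12.
(136 - 0) mod 12 = 4, so a(136) = a(4) = 5.

5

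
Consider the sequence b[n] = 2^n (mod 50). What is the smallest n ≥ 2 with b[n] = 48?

11

Computing terms: b[1] = 2; b[2] = 4; b[3] = 8; b[4] = 16; b[5] = 32; b[6] = 14; b[7] = 28; b[8] = 6; b[9] = 12; b[10] = 24; b[11] = 48; b[12] = 46; b[13] = 42; b[14] = 34; b[15] = 18; b[16] = 36; b[17] = 22; b[18] = 44; b[19] = 38; b[20] = 26; b[21] = 2.
The sequence repeats with period 20.
The value 48 first appears (with n ≥ 2) at b[11].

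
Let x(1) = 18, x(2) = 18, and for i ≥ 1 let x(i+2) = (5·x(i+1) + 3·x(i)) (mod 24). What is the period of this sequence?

Computing terms: x(1) = 18; x(2) = 18; x(3) = 0; x(4) = 6; x(5) = 6; x(6) = 0; x(7) = 18; x(8) = 18.
Since (x(7), x(8)) = (x(1), x(2)) = (18, 18) (two consecutive terms determine the rest), the sequence is periodic with period 6.

6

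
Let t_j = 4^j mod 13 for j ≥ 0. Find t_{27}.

12

t_0 = 1, t_1 = 4, t_2 = 3, t_3 = 12, t_4 = 9, t_5 = 10, t_6 = 1.
The sequence repeats with period 6.
So t_{27} = t_{0 + ((27-0) mod 6)} = t_3 = 12.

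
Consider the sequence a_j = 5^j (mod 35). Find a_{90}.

15

Listing terms: a_0 = 1; a_1 = 5; a_2 = 25; a_3 = 20; a_4 = 30; a_5 = 10; a_6 = 15; a_7 = 5.
Since a_7 = a_1 = 5, the sequence is eventually periodic: after a pre-period of length 1 it cycles with period 6.
For j ≥ 1, a_j depends only on (j - 1) mod 6. (90 - 1) mod 6 = 5, so a_{90} = a_6 = 15.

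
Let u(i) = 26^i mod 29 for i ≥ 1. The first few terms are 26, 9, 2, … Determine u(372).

Computing terms: u(1) = 26; u(2) = 9; u(3) = 2; u(4) = 23; u(5) = 18; u(6) = 4; u(7) = 17; u(8) = 7; u(9) = 8; u(10) = 5; u(11) = 14; u(12) = 16; u(13) = 10; u(14) = 28; u(15) = 3; u(16) = 20; u(17) = 27; u(18) = 6; u(19) = 11; u(20) = 25; u(21) = 12; u(22) = 22; u(23) = 21; u(24) = 24; u(25) = 15; u(26) = 13; u(27) = 19; u(28) = 1; u(29) = 26.
The sequence repeats with period 28.
(372 - 1) mod 28 = 7, so u(372) = u(8) = 7.

7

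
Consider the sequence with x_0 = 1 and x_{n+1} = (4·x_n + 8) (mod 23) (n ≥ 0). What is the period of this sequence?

11

We have x_0 = 1, x_1 = 12, x_2 = 10, x_3 = 2, x_4 = 16, x_5 = 3, x_6 = 20, x_7 = 19, x_8 = 15, x_9 = 22, x_{10} = 4, x_{11} = 1.
The sequence repeats with period 11.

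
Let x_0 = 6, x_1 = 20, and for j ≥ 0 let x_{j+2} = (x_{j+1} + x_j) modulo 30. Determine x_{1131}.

10

Listing terms: x_0 = 6; x_1 = 20; x_2 = 26; x_3 = 16; x_4 = 12; x_5 = 28; x_6 = 10; x_7 = 8; x_8 = 18; x_9 = 26; x_{10} = 14; x_{11} = 10; x_{12} = 24; x_{13} = 4; x_{14} = 28; x_{15} = 2; x_{16} = 0; x_{17} = 2; x_{18} = 2; x_{19} = 4; x_{20} = 6; x_{21} = 10; x_{22} = 16; x_{23} = 26; x_{24} = 12; x_{25} = 8; x_{26} = 20; x_{27} = 28; x_{28} = 18; x_{29} = 16; x_{30} = 4; x_{31} = 20; x_{32} = 24; x_{33} = 14; x_{34} = 8; x_{35} = 22; x_{36} = 0; x_{37} = 22; x_{38} = 22; x_{39} = 14; x_{40} = 6; x_{41} = 20.
Since (x_{40}, x_{41}) = (x_0, x_1) = (6, 20) (two consecutive terms determine the rest), the sequence is periodic with period 40.
So x_{1131} = x_{0 + ((1131-0) mod 40)} = x_{11} = 10.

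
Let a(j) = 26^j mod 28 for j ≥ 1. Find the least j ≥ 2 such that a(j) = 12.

7

Listing terms: a(1) = 26,  a(2) = 4,  a(3) = 20,  a(4) = 16,  a(5) = 24,  a(6) = 8,  a(7) = 12,  a(8) = 4.
Since a(8) = a(2) = 4, the sequence is eventually periodic: after a pre-period of length 1 it cycles with period 6.
The value 12 first appears (with j ≥ 2) at a(7).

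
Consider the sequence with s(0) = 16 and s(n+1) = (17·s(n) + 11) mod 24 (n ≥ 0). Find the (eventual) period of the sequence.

Listing terms: s(0) = 16, s(1) = 19, s(2) = 22, s(3) = 1, s(4) = 4, s(5) = 7, s(6) = 10, s(7) = 13, s(8) = 16.
The sequence repeats with period 8.

8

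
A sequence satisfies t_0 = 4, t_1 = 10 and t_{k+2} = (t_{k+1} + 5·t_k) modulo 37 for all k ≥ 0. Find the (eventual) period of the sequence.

Computing terms: t_0 = 4; t_1 = 10; t_2 = 30; t_3 = 6; t_4 = 8; t_5 = 1; t_6 = 4; t_7 = 9; t_8 = 29; t_9 = 0; t_{10} = 34; t_{11} = 34; t_{12} = 19; t_{13} = 4; t_{14} = 25; t_{15} = 8; t_{16} = 22; t_{17} = 25; t_{18} = 24; t_{19} = 1; t_{20} = 10; t_{21} = 15; t_{22} = 28; t_{23} = 29; t_{24} = 21; t_{25} = 18; t_{26} = 12; t_{27} = 28; t_{28} = 14; t_{29} = 6; t_{30} = 2; t_{31} = 32; t_{32} = 5; t_{33} = 17; t_{34} = 5; t_{35} = 16; t_{36} = 4; t_{37} = 10.
Since (t_{36}, t_{37}) = (t_0, t_1) = (4, 10) (two consecutive terms determine the rest), the sequence is periodic with period 36.

36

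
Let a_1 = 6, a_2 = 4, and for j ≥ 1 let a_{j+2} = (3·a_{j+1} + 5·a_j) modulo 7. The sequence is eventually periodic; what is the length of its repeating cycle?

a_1 = 6; a_2 = 4; a_3 = 0; a_4 = 6; a_5 = 4.
The sequence repeats with period 3.

3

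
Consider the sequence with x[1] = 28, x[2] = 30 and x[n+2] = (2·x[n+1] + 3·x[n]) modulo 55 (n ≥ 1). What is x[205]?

33

We have x[1] = 28,  x[2] = 30,  x[3] = 34,  x[4] = 48,  x[5] = 33,  x[6] = 45,  x[7] = 24,  x[8] = 18,  x[9] = 53,  x[10] = 50,  x[11] = 39,  x[12] = 8,  x[13] = 23,  x[14] = 15,  x[15] = 44,  x[16] = 23,  x[17] = 13,  x[18] = 40,  x[19] = 9,  x[20] = 28,  x[21] = 28,  x[22] = 30.
The sequence repeats with period 20.
So x[205] = x[1 + ((205-1) mod 20)] = x[5] = 33.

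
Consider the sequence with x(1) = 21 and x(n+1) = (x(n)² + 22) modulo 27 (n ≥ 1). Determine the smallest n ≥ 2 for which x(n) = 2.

9

x(1) = 21, x(2) = 4, x(3) = 11, x(4) = 8, x(5) = 5, x(6) = 20, x(7) = 17, x(8) = 14, x(9) = 2, x(10) = 26, x(11) = 23, x(12) = 11.
Since x(12) = x(3) = 11, the sequence is eventually periodic: after a pre-period of length 2 it cycles with period 9.
The value 2 first appears (with n ≥ 2) at x(9).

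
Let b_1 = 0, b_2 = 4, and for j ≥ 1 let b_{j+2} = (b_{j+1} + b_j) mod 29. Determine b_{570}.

Computing terms: b_1 = 0; b_2 = 4; b_3 = 4; b_4 = 8; b_5 = 12; b_6 = 20; b_7 = 3; b_8 = 23; b_9 = 26; b_{10} = 20; b_{11} = 17; b_{12} = 8; b_{13} = 25; b_{14} = 4; b_{15} = 0; b_{16} = 4.
Since (b_{15}, b_{16}) = (b_1, b_2) = (0, 4) (two consecutive terms determine the rest), the sequence is periodic with period 14.
(570 - 1) mod 14 = 9, so b_{570} = b_{10} = 20.

20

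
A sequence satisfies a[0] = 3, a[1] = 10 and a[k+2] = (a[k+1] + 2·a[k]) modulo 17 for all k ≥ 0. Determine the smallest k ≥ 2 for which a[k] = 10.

9

Listing terms: a[0] = 3,  a[1] = 10,  a[2] = 16,  a[3] = 2,  a[4] = 0,  a[5] = 4,  a[6] = 4,  a[7] = 12,  a[8] = 3,  a[9] = 10.
The sequence repeats with period 8.
The value 10 next appears (with k ≥ 2) at a[9].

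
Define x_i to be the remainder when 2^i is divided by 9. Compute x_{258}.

Listing terms: x_0 = 1,  x_1 = 2,  x_2 = 4,  x_3 = 8,  x_4 = 7,  x_5 = 5,  x_6 = 1.
The sequence repeats with period 6.
(258 - 0) mod 6 = 0, so x_{258} = x_0 = 1.

1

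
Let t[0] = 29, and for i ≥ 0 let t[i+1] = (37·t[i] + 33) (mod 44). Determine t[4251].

28

We have t[0] = 29; t[1] = 6; t[2] = 35; t[3] = 8; t[4] = 21; t[5] = 18; t[6] = 39; t[7] = 24; t[8] = 41; t[9] = 10; t[10] = 7; t[11] = 28; t[12] = 13; t[13] = 30; t[14] = 43; t[15] = 40; t[16] = 17; t[17] = 2; t[18] = 19; t[19] = 32; t[20] = 29.
Since t[20] = t[0] = 29, the sequence is periodic with period 20.
So t[4251] = t[0 + ((4251-0) mod 20)] = t[11] = 28.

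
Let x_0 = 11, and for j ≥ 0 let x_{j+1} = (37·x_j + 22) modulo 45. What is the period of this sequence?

Computing terms: x_0 = 11,  x_1 = 24,  x_2 = 10,  x_3 = 32,  x_4 = 36,  x_5 = 4,  x_6 = 35,  x_7 = 12,  x_8 = 16,  x_9 = 29,  x_{10} = 15,  x_{11} = 37,  x_{12} = 41,  x_{13} = 9,  x_{14} = 40,  x_{15} = 17,  x_{16} = 21,  x_{17} = 34,  x_{18} = 20,  x_{19} = 42,  x_{20} = 1,  x_{21} = 14,  x_{22} = 0,  x_{23} = 22,  x_{24} = 26,  x_{25} = 39,  x_{26} = 25,  x_{27} = 2,  x_{28} = 6,  x_{29} = 19,  x_{30} = 5,  x_{31} = 27,  x_{32} = 31,  x_{33} = 44,  x_{34} = 30,  x_{35} = 7,  x_{36} = 11.
The sequence repeats with period 36.

36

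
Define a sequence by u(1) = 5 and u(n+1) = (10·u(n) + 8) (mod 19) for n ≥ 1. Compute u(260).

3

u(1) = 5,  u(2) = 1,  u(3) = 18,  u(4) = 17,  u(5) = 7,  u(6) = 2,  u(7) = 9,  u(8) = 3,  u(9) = 0,  u(10) = 8,  u(11) = 12,  u(12) = 14,  u(13) = 15,  u(14) = 6,  u(15) = 11,  u(16) = 4,  u(17) = 10,  u(18) = 13,  u(19) = 5.
Since u(19) = u(1) = 5, the sequence is periodic with period 18.
So u(260) = u(1 + ((260-1) mod 18)) = u(8) = 3.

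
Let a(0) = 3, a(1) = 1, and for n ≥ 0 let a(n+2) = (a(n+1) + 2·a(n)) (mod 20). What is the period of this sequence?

4

We have a(0) = 3,  a(1) = 1,  a(2) = 7,  a(3) = 9,  a(4) = 3,  a(5) = 1.
The sequence repeats with period 4.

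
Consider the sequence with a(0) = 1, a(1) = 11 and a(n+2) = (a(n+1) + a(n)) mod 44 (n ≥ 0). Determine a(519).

We have a(0) = 1; a(1) = 11; a(2) = 12; a(3) = 23; a(4) = 35; a(5) = 14; a(6) = 5; a(7) = 19; a(8) = 24; a(9) = 43; a(10) = 23; a(11) = 22; a(12) = 1; a(13) = 23; a(14) = 24; a(15) = 3; a(16) = 27; a(17) = 30; a(18) = 13; a(19) = 43; a(20) = 12; a(21) = 11; a(22) = 23; a(23) = 34; a(24) = 13; a(25) = 3; a(26) = 16; a(27) = 19; a(28) = 35; a(29) = 10; a(30) = 1; a(31) = 11.
The sequence repeats with period 30.
So a(519) = a(0 + ((519-0) mod 30)) = a(9) = 43.

43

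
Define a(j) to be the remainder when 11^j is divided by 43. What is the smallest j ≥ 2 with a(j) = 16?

5

We have a(1) = 11; a(2) = 35; a(3) = 41; a(4) = 21; a(5) = 16; a(6) = 4; a(7) = 1; a(8) = 11.
The sequence repeats with period 7.
The value 16 first appears (with j ≥ 2) at a(5).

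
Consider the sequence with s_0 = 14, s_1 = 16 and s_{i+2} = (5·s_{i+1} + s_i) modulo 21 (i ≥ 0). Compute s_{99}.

3

Listing terms: s_0 = 14, s_1 = 16, s_2 = 10, s_3 = 3, s_4 = 4, s_5 = 2, s_6 = 14, s_7 = 9, s_8 = 17, s_9 = 10, s_{10} = 4, s_{11} = 9, s_{12} = 7, s_{13} = 2, s_{14} = 17, s_{15} = 3, s_{16} = 11, s_{17} = 16, s_{18} = 7, s_{19} = 9, s_{20} = 10, s_{21} = 17, s_{22} = 11, s_{23} = 9, s_{24} = 14, s_{25} = 16.
The sequence repeats with period 24.
So s_{99} = s_{0 + ((99-0) mod 24)} = s_3 = 3.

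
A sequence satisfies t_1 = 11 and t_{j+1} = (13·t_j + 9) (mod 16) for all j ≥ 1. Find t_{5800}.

t_1 = 11, t_2 = 8, t_3 = 1, t_4 = 6, t_5 = 7, t_6 = 4, t_7 = 13, t_8 = 2, t_9 = 3, t_{10} = 0, t_{11} = 9, t_{12} = 14, t_{13} = 15, t_{14} = 12, t_{15} = 5, t_{16} = 10, t_{17} = 11.
Since t_{17} = t_1 = 11, the sequence is periodic with period 16.
(5800 - 1) mod 16 = 7, so t_{5800} = t_8 = 2.

2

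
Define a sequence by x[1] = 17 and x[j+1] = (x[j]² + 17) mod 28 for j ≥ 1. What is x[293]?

5

Computing terms: x[1] = 17; x[2] = 26; x[3] = 21; x[4] = 10; x[5] = 5; x[6] = 14; x[7] = 17.
Since x[7] = x[1] = 17, the sequence is periodic with period 6.
(293 - 1) mod 6 = 4, so x[293] = x[5] = 5.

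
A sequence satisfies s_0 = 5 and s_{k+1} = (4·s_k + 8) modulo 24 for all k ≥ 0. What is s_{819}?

8

Listing terms: s_0 = 5, s_1 = 4, s_2 = 0, s_3 = 8, s_4 = 16, s_5 = 0.
Since s_5 = s_2 = 0, the sequence is eventually periodic: after a pre-period of length 2 it cycles with period 3.
For k ≥ 2, s_k depends only on (k - 2) mod 3. (819 - 2) mod 3 = 1, so s_{819} = s_3 = 8.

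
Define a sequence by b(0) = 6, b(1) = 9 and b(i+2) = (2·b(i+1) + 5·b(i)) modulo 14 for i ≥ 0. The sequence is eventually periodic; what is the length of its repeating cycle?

b(0) = 6; b(1) = 9; b(2) = 6; b(3) = 1; b(4) = 4; b(5) = 13; b(6) = 4; b(7) = 3; b(8) = 12; b(9) = 11; b(10) = 12; b(11) = 9; b(12) = 8; b(13) = 5; b(14) = 8; b(15) = 13; b(16) = 10; b(17) = 1; b(18) = 10; b(19) = 11; b(20) = 2; b(21) = 3; b(22) = 2; b(23) = 5; b(24) = 6; b(25) = 9.
Since (b(24), b(25)) = (b(0), b(1)) = (6, 9) (two consecutive terms determine the rest), the sequence is periodic with period 24.

24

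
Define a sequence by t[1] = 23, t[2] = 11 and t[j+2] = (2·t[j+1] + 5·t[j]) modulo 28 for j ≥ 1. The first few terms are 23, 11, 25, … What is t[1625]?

Computing terms: t[1] = 23, t[2] = 11, t[3] = 25, t[4] = 21, t[5] = 27, t[6] = 19, t[7] = 5, t[8] = 21, t[9] = 11, t[10] = 15, t[11] = 1, t[12] = 21, t[13] = 19, t[14] = 3, t[15] = 17, t[16] = 21, t[17] = 15, t[18] = 23, t[19] = 9, t[20] = 21, t[21] = 3, t[22] = 27, t[23] = 13, t[24] = 21, t[25] = 23, t[26] = 11.
Since (t[25], t[26]) = (t[1], t[2]) = (23, 11) (two consecutive terms determine the rest), the sequence is periodic with period 24.
So t[1625] = t[1 + ((1625-1) mod 24)] = t[17] = 15.

15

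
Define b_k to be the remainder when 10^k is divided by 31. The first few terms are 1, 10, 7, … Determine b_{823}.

9

b_0 = 1; b_1 = 10; b_2 = 7; b_3 = 8; b_4 = 18; b_5 = 25; b_6 = 2; b_7 = 20; b_8 = 14; b_9 = 16; b_{10} = 5; b_{11} = 19; b_{12} = 4; b_{13} = 9; b_{14} = 28; b_{15} = 1.
Since b_{15} = b_0 = 1, the sequence is periodic with period 15.
(823 - 0) mod 15 = 13, so b_{823} = b_{13} = 9.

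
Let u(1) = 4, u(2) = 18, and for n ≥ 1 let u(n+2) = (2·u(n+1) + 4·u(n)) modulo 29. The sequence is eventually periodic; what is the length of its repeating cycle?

28

u(1) = 4,  u(2) = 18,  u(3) = 23,  u(4) = 2,  u(5) = 9,  u(6) = 26,  u(7) = 1,  u(8) = 19,  u(9) = 13,  u(10) = 15,  u(11) = 24,  u(12) = 21,  u(13) = 22,  u(14) = 12,  u(15) = 25,  u(16) = 11,  u(17) = 6,  u(18) = 27,  u(19) = 20,  u(20) = 3,  u(21) = 28,  u(22) = 10,  u(23) = 16,  u(24) = 14,  u(25) = 5,  u(26) = 8,  u(27) = 7,  u(28) = 17,  u(29) = 4,  u(30) = 18.
Since (u(29), u(30)) = (u(1), u(2)) = (4, 18) (two consecutive terms determine the rest), the sequence is periodic with period 28.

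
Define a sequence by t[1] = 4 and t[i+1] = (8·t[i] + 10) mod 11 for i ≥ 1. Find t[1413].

5

Computing terms: t[1] = 4,  t[2] = 9,  t[3] = 5,  t[4] = 6,  t[5] = 3,  t[6] = 1,  t[7] = 7,  t[8] = 0,  t[9] = 10,  t[10] = 2,  t[11] = 4.
Since t[11] = t[1] = 4, the sequence is periodic with period 10.
So t[1413] = t[1 + ((1413-1) mod 10)] = t[3] = 5.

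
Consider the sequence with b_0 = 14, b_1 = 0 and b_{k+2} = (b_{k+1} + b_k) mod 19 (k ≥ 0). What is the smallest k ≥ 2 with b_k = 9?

Listing terms: b_0 = 14; b_1 = 0; b_2 = 14; b_3 = 14; b_4 = 9; b_5 = 4; b_6 = 13; b_7 = 17; b_8 = 11; b_9 = 9; b_{10} = 1; b_{11} = 10; b_{12} = 11; b_{13} = 2; b_{14} = 13; b_{15} = 15; b_{16} = 9; b_{17} = 5; b_{18} = 14; b_{19} = 0.
Since (b_{18}, b_{19}) = (b_0, b_1) = (14, 0) (two consecutive terms determine the rest), the sequence is periodic with period 18.
The value 9 first appears (with k ≥ 2) at b_4.

4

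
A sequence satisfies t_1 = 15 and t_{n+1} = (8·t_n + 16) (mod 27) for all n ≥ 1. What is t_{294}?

t_1 = 15, t_2 = 1, t_3 = 24, t_4 = 19, t_5 = 6, t_6 = 10, t_7 = 15.
Since t_7 = t_1 = 15, the sequence is periodic with period 6.
So t_{294} = t_{1 + ((294-1) mod 6)} = t_6 = 10.

10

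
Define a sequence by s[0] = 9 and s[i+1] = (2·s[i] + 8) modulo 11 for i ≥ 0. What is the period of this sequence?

Listing terms: s[0] = 9, s[1] = 4, s[2] = 5, s[3] = 7, s[4] = 0, s[5] = 8, s[6] = 2, s[7] = 1, s[8] = 10, s[9] = 6, s[10] = 9.
Since s[10] = s[0] = 9, the sequence is periodic with period 10.

10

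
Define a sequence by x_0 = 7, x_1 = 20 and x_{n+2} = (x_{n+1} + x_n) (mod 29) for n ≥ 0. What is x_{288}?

x_0 = 7,  x_1 = 20,  x_2 = 27,  x_3 = 18,  x_4 = 16,  x_5 = 5,  x_6 = 21,  x_7 = 26,  x_8 = 18,  x_9 = 15,  x_{10} = 4,  x_{11} = 19,  x_{12} = 23,  x_{13} = 13,  x_{14} = 7,  x_{15} = 20.
Since (x_{14}, x_{15}) = (x_0, x_1) = (7, 20) (two consecutive terms determine the rest), the sequence is periodic with period 14.
(288 - 0) mod 14 = 8, so x_{288} = x_8 = 18.

18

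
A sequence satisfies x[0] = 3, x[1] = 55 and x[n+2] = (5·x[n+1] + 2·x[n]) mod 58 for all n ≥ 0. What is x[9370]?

45

Listing terms: x[0] = 3, x[1] = 55, x[2] = 49, x[3] = 7, x[4] = 17, x[5] = 41, x[6] = 7, x[7] = 1, x[8] = 19, x[9] = 39, x[10] = 1, x[11] = 25, x[12] = 11, x[13] = 47, x[14] = 25, x[15] = 45, x[16] = 43, x[17] = 15, x[18] = 45, x[19] = 23, x[20] = 31, x[21] = 27, x[22] = 23, x[23] = 53, x[24] = 21, x[25] = 37, x[26] = 53, x[27] = 49, x[28] = 3, x[29] = 55.
The sequence repeats with period 28.
(9370 - 0) mod 28 = 18, so x[9370] = x[18] = 45.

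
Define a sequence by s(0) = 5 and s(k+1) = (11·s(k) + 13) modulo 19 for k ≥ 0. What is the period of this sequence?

s(0) = 5; s(1) = 11; s(2) = 1; s(3) = 5.
The sequence repeats with period 3.

3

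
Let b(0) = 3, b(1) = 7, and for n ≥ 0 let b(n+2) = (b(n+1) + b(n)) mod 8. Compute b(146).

b(0) = 3,  b(1) = 7,  b(2) = 2,  b(3) = 1,  b(4) = 3,  b(5) = 4,  b(6) = 7,  b(7) = 3,  b(8) = 2,  b(9) = 5,  b(10) = 7,  b(11) = 4,  b(12) = 3,  b(13) = 7.
Since (b(12), b(13)) = (b(0), b(1)) = (3, 7) (two consecutive terms determine the rest), the sequence is periodic with period 12.
(146 - 0) mod 12 = 2, so b(146) = b(2) = 2.

2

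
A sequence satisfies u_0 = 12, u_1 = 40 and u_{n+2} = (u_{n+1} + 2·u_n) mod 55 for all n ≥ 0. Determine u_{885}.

10

Listing terms: u_0 = 12; u_1 = 40; u_2 = 9; u_3 = 34; u_4 = 52; u_5 = 10; u_6 = 4; u_7 = 24; u_8 = 32; u_9 = 25; u_{10} = 34; u_{11} = 29; u_{12} = 42; u_{13} = 45; u_{14} = 19; u_{15} = 54; u_{16} = 37; u_{17} = 35; u_{18} = 54; u_{19} = 14; u_{20} = 12; u_{21} = 40.
The sequence repeats with period 20.
So u_{885} = u_{0 + ((885-0) mod 20)} = u_5 = 10.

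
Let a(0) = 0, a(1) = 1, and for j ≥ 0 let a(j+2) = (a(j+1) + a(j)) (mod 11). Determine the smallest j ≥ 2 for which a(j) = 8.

6

Listing terms: a(0) = 0,  a(1) = 1,  a(2) = 1,  a(3) = 2,  a(4) = 3,  a(5) = 5,  a(6) = 8,  a(7) = 2,  a(8) = 10,  a(9) = 1,  a(10) = 0,  a(11) = 1.
Since (a(10), a(11)) = (a(0), a(1)) = (0, 1) (two consecutive terms determine the rest), the sequence is periodic with period 10.
The value 8 first appears (with j ≥ 2) at a(6).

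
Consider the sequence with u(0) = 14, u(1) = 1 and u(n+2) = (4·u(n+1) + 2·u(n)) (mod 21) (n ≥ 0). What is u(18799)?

1

We have u(0) = 14,  u(1) = 1,  u(2) = 11,  u(3) = 4,  u(4) = 17,  u(5) = 13,  u(6) = 2,  u(7) = 13,  u(8) = 14,  u(9) = 19,  u(10) = 20,  u(11) = 13,  u(12) = 8,  u(13) = 16,  u(14) = 17,  u(15) = 16,  u(16) = 14,  u(17) = 4,  u(18) = 2,  u(19) = 16,  u(20) = 5,  u(21) = 10,  u(22) = 8,  u(23) = 10,  u(24) = 14,  u(25) = 13,  u(26) = 17,  u(27) = 10,  u(28) = 11,  u(29) = 1,  u(30) = 5,  u(31) = 1,  u(32) = 14,  u(33) = 16,  u(34) = 8,  u(35) = 1,  u(36) = 20,  u(37) = 19,  u(38) = 11,  u(39) = 19,  u(40) = 14,  u(41) = 10,  u(42) = 5,  u(43) = 19,  u(44) = 2,  u(45) = 4,  u(46) = 20,  u(47) = 4,  u(48) = 14,  u(49) = 1.
Since (u(48), u(49)) = (u(0), u(1)) = (14, 1) (two consecutive terms determine the rest), the sequence is periodic with period 48.
So u(18799) = u(0 + ((18799-0) mod 48)) = u(31) = 1.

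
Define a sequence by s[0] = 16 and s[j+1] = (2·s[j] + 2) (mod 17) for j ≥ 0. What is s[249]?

s[0] = 16; s[1] = 0; s[2] = 2; s[3] = 6; s[4] = 14; s[5] = 13; s[6] = 11; s[7] = 7; s[8] = 16.
Since s[8] = s[0] = 16, the sequence is periodic with period 8.
(249 - 0) mod 8 = 1, so s[249] = s[1] = 0.

0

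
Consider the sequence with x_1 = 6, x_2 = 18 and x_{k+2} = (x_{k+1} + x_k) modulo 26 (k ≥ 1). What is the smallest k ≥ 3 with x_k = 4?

Computing terms: x_1 = 6, x_2 = 18, x_3 = 24, x_4 = 16, x_5 = 14, x_6 = 4, x_7 = 18, x_8 = 22, x_9 = 14, x_{10} = 10, x_{11} = 24, x_{12} = 8, x_{13} = 6, x_{14} = 14, x_{15} = 20, x_{16} = 8, x_{17} = 2, x_{18} = 10, x_{19} = 12, x_{20} = 22, x_{21} = 8, x_{22} = 4, x_{23} = 12, x_{24} = 16, x_{25} = 2, x_{26} = 18, x_{27} = 20, x_{28} = 12, x_{29} = 6, x_{30} = 18.
The sequence repeats with period 28.
The value 4 first appears (with k ≥ 3) at x_6.

6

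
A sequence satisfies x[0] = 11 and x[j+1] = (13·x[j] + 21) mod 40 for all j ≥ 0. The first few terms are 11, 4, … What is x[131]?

Listing terms: x[0] = 11, x[1] = 4, x[2] = 33, x[3] = 10, x[4] = 31, x[5] = 24, x[6] = 13, x[7] = 30, x[8] = 11.
The sequence repeats with period 8.
So x[131] = x[0 + ((131-0) mod 8)] = x[3] = 10.

10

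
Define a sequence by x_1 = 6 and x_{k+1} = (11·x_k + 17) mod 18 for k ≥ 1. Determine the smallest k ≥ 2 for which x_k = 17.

Listing terms: x_1 = 6; x_2 = 11; x_3 = 12; x_4 = 5; x_5 = 0; x_6 = 17; x_7 = 6.
The sequence repeats with period 6.
The value 17 first appears (with k ≥ 2) at x_6.

6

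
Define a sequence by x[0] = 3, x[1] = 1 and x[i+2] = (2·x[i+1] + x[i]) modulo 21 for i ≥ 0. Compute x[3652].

Computing terms: x[0] = 3,  x[1] = 1,  x[2] = 5,  x[3] = 11,  x[4] = 6,  x[5] = 2,  x[6] = 10,  x[7] = 1,  x[8] = 12,  x[9] = 4,  x[10] = 20,  x[11] = 2,  x[12] = 3,  x[13] = 8,  x[14] = 19,  x[15] = 4,  x[16] = 6,  x[17] = 16,  x[18] = 17,  x[19] = 8,  x[20] = 12,  x[21] = 11,  x[22] = 13,  x[23] = 16,  x[24] = 3,  x[25] = 1.
Since (x[24], x[25]) = (x[0], x[1]) = (3, 1) (two consecutive terms determine the rest), the sequence is periodic with period 24.
So x[3652] = x[0 + ((3652-0) mod 24)] = x[4] = 6.

6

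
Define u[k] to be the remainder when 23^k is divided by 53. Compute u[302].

u[1] = 23, u[2] = 52, u[3] = 30, u[4] = 1, u[5] = 23.
Since u[5] = u[1] = 23, the sequence is periodic with period 4.
(302 - 1) mod 4 = 1, so u[302] = u[2] = 52.

52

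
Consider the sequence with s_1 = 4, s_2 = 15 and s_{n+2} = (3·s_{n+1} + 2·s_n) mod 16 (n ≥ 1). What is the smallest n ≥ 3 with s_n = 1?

5

Computing terms: s_1 = 4,  s_2 = 15,  s_3 = 5,  s_4 = 13,  s_5 = 1,  s_6 = 13,  s_7 = 9,  s_8 = 5,  s_9 = 1,  s_{10} = 13.
Since (s_9, s_{10}) = (s_5, s_6) = (1, 13) (two consecutive terms determine the rest), the sequence is eventually periodic: after a pre-period of length 4 it cycles with period 4.
The value 1 first appears (with n ≥ 3) at s_5.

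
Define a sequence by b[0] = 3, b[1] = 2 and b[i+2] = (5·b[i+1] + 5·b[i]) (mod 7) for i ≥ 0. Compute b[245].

6

We have b[0] = 3,  b[1] = 2,  b[2] = 4,  b[3] = 2,  b[4] = 2,  b[5] = 6,  b[6] = 5,  b[7] = 6,  b[8] = 6,  b[9] = 4,  b[10] = 1,  b[11] = 4,  b[12] = 4,  b[13] = 5,  b[14] = 3,  b[15] = 5,  b[16] = 5,  b[17] = 1,  b[18] = 2,  b[19] = 1,  b[20] = 1,  b[21] = 3,  b[22] = 6,  b[23] = 3,  b[24] = 3,  b[25] = 2.
The sequence repeats with period 24.
(245 - 0) mod 24 = 5, so b[245] = b[5] = 6.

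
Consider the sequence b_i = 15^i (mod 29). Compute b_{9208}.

Listing terms: b_0 = 1,  b_1 = 15,  b_2 = 22,  b_3 = 11,  b_4 = 20,  b_5 = 10,  b_6 = 5,  b_7 = 17,  b_8 = 23,  b_9 = 26,  b_{10} = 13,  b_{11} = 21,  b_{12} = 25,  b_{13} = 27,  b_{14} = 28,  b_{15} = 14,  b_{16} = 7,  b_{17} = 18,  b_{18} = 9,  b_{19} = 19,  b_{20} = 24,  b_{21} = 12,  b_{22} = 6,  b_{23} = 3,  b_{24} = 16,  b_{25} = 8,  b_{26} = 4,  b_{27} = 2,  b_{28} = 1.
The sequence repeats with period 28.
So b_{9208} = b_{0 + ((9208-0) mod 28)} = b_{24} = 16.

16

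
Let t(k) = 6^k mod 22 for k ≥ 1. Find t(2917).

Listing terms: t(1) = 6,  t(2) = 14,  t(3) = 18,  t(4) = 20,  t(5) = 10,  t(6) = 16,  t(7) = 8,  t(8) = 4,  t(9) = 2,  t(10) = 12,  t(11) = 6.
Since t(11) = t(1) = 6, the sequence is periodic with period 10.
(2917 - 1) mod 10 = 6, so t(2917) = t(7) = 8.

8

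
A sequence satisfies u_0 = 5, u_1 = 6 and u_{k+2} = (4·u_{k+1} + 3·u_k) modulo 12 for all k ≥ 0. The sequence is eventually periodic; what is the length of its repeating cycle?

We have u_0 = 5,  u_1 = 6,  u_2 = 3,  u_3 = 6,  u_4 = 9,  u_5 = 6,  u_6 = 3.
Since (u_5, u_6) = (u_1, u_2) = (6, 3) (two consecutive terms determine the rest), the sequence is eventually periodic: after a pre-period of length 1 it cycles with period 4.

4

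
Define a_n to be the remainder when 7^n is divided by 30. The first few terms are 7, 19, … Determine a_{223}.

a_1 = 7,  a_2 = 19,  a_3 = 13,  a_4 = 1,  a_5 = 7.
Since a_5 = a_1 = 7, the sequence is periodic with period 4.
So a_{223} = a_{1 + ((223-1) mod 4)} = a_3 = 13.

13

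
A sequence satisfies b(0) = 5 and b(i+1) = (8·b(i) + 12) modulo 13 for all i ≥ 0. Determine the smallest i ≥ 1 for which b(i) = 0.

1

b(0) = 5,  b(1) = 0,  b(2) = 12,  b(3) = 4,  b(4) = 5.
The sequence repeats with period 4.
The value 0 first appears (with i ≥ 1) at b(1).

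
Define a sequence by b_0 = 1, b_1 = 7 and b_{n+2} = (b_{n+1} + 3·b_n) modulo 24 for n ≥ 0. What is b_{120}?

Computing terms: b_0 = 1, b_1 = 7, b_2 = 10, b_3 = 7, b_4 = 13, b_5 = 10, b_6 = 1, b_7 = 7.
Since (b_6, b_7) = (b_0, b_1) = (1, 7) (two consecutive terms determine the rest), the sequence is periodic with period 6.
(120 - 0) mod 6 = 0, so b_{120} = b_0 = 1.

1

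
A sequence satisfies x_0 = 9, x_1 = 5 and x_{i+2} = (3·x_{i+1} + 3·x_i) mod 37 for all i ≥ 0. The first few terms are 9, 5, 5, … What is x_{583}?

33

Listing terms: x_0 = 9, x_1 = 5, x_2 = 5, x_3 = 30, x_4 = 31, x_5 = 35, x_6 = 13, x_7 = 33, x_8 = 27, x_9 = 32, x_{10} = 29, x_{11} = 35, x_{12} = 7, x_{13} = 15, x_{14} = 29, x_{15} = 21, x_{16} = 2, x_{17} = 32, x_{18} = 28, x_{19} = 32, x_{20} = 32, x_{21} = 7, x_{22} = 6, x_{23} = 2, x_{24} = 24, x_{25} = 4, x_{26} = 10, x_{27} = 5, x_{28} = 8, x_{29} = 2, x_{30} = 30, x_{31} = 22, x_{32} = 8, x_{33} = 16, x_{34} = 35, x_{35} = 5, x_{36} = 9, x_{37} = 5.
The sequence repeats with period 36.
(583 - 0) mod 36 = 7, so x_{583} = x_7 = 33.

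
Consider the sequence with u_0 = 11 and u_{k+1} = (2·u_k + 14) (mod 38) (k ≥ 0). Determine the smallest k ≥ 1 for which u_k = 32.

7

We have u_0 = 11, u_1 = 36, u_2 = 10, u_3 = 34, u_4 = 6, u_5 = 26, u_6 = 28, u_7 = 32, u_8 = 2, u_9 = 18, u_{10} = 12, u_{11} = 0, u_{12} = 14, u_{13} = 4, u_{14} = 22, u_{15} = 20, u_{16} = 16, u_{17} = 8, u_{18} = 30, u_{19} = 36.
Since u_{19} = u_1 = 36, the sequence is eventually periodic: after a pre-period of length 1 it cycles with period 18.
The value 32 first appears (with k ≥ 1) at u_7.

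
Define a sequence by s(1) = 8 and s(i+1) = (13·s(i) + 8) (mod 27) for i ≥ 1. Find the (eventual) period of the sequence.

27

Listing terms: s(1) = 8; s(2) = 4; s(3) = 6; s(4) = 5; s(5) = 19; s(6) = 12; s(7) = 2; s(8) = 7; s(9) = 18; s(10) = 26; s(11) = 22; s(12) = 24; s(13) = 23; s(14) = 10; s(15) = 3; s(16) = 20; s(17) = 25; s(18) = 9; s(19) = 17; s(20) = 13; s(21) = 15; s(22) = 14; s(23) = 1; s(24) = 21; s(25) = 11; s(26) = 16; s(27) = 0; s(28) = 8.
The sequence repeats with period 27.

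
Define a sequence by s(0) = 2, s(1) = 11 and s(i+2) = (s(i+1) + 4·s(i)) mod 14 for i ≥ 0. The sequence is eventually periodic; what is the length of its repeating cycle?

48

s(0) = 2,  s(1) = 11,  s(2) = 5,  s(3) = 7,  s(4) = 13,  s(5) = 13,  s(6) = 9,  s(7) = 5,  s(8) = 13,  s(9) = 5,  s(10) = 1,  s(11) = 7,  s(12) = 11,  s(13) = 11,  s(14) = 13,  s(15) = 1,  s(16) = 11,  s(17) = 1,  s(18) = 3,  s(19) = 7,  s(20) = 5,  s(21) = 5,  s(22) = 11,  s(23) = 3,  s(24) = 5,  s(25) = 3,  s(26) = 9,  s(27) = 7,  s(28) = 1,  s(29) = 1,  s(30) = 5,  s(31) = 9,  s(32) = 1,  s(33) = 9,  s(34) = 13,  s(35) = 7,  s(36) = 3,  s(37) = 3,  s(38) = 1,  s(39) = 13,  s(40) = 3,  s(41) = 13,  s(42) = 11,  s(43) = 7,  s(44) = 9,  s(45) = 9,  s(46) = 3,  s(47) = 11,  s(48) = 9,  s(49) = 11,  s(50) = 5.
Since (s(49), s(50)) = (s(1), s(2)) = (11, 5) (two consecutive terms determine the rest), the sequence is eventually periodic: after a pre-period of length 1 it cycles with period 48.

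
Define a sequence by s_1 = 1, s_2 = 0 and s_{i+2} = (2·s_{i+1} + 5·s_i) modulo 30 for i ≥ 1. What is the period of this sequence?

6

We have s_1 = 1,  s_2 = 0,  s_3 = 5,  s_4 = 10,  s_5 = 15,  s_6 = 20,  s_7 = 25,  s_8 = 0,  s_9 = 5.
Since (s_8, s_9) = (s_2, s_3) = (0, 5) (two consecutive terms determine the rest), the sequence is eventually periodic: after a pre-period of length 1 it cycles with period 6.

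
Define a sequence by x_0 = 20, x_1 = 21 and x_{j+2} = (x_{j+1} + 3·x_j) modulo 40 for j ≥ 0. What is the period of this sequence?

x_0 = 20; x_1 = 21; x_2 = 1; x_3 = 24; x_4 = 27; x_5 = 19; x_6 = 20; x_7 = 37; x_8 = 17; x_9 = 8; x_{10} = 19; x_{11} = 3; x_{12} = 20; x_{13} = 29; x_{14} = 9; x_{15} = 16; x_{16} = 3; x_{17} = 11; x_{18} = 20; x_{19} = 13; x_{20} = 33; x_{21} = 32; x_{22} = 11; x_{23} = 27; x_{24} = 20; x_{25} = 21.
Since (x_{24}, x_{25}) = (x_0, x_1) = (20, 21) (two consecutive terms determine the rest), the sequence is periodic with period 24.

24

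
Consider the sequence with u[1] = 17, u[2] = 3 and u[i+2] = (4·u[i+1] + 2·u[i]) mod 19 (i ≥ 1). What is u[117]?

15

We have u[1] = 17,  u[2] = 3,  u[3] = 8,  u[4] = 0,  u[5] = 16,  u[6] = 7,  u[7] = 3,  u[8] = 7,  u[9] = 15,  u[10] = 17,  u[11] = 3.
Since (u[10], u[11]) = (u[1], u[2]) = (17, 3) (two consecutive terms determine the rest), the sequence is periodic with period 9.
So u[117] = u[1 + ((117-1) mod 9)] = u[9] = 15.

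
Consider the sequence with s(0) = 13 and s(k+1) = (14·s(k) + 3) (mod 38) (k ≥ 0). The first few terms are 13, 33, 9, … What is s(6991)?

19

We have s(0) = 13,  s(1) = 33,  s(2) = 9,  s(3) = 15,  s(4) = 23,  s(5) = 21,  s(6) = 31,  s(7) = 19,  s(8) = 3,  s(9) = 7,  s(10) = 25,  s(11) = 11,  s(12) = 5,  s(13) = 35,  s(14) = 37,  s(15) = 27,  s(16) = 1,  s(17) = 17,  s(18) = 13.
Since s(18) = s(0) = 13, the sequence is periodic with period 18.
So s(6991) = s(0 + ((6991-0) mod 18)) = s(7) = 19.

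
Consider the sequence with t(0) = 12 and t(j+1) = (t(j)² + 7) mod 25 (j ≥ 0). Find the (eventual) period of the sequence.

8

We have t(0) = 12,  t(1) = 1,  t(2) = 8,  t(3) = 21,  t(4) = 23,  t(5) = 11,  t(6) = 3,  t(7) = 16,  t(8) = 13,  t(9) = 1.
Since t(9) = t(1) = 1, the sequence is eventually periodic: after a pre-period of length 1 it cycles with period 8.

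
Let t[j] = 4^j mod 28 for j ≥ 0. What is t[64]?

4

We have t[0] = 1; t[1] = 4; t[2] = 16; t[3] = 8; t[4] = 4.
Since t[4] = t[1] = 4, the sequence is eventually periodic: after a pre-period of length 1 it cycles with period 3.
For j ≥ 1, t[j] depends only on (j - 1) mod 3. (64 - 1) mod 3 = 0, so t[64] = t[1] = 4.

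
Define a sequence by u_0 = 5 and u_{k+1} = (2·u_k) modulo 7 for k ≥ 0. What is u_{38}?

u_0 = 5; u_1 = 3; u_2 = 6; u_3 = 5.
Since u_3 = u_0 = 5, the sequence is periodic with period 3.
So u_{38} = u_{0 + ((38-0) mod 3)} = u_2 = 6.

6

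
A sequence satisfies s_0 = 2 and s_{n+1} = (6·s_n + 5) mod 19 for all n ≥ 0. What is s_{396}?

2

Computing terms: s_0 = 2,  s_1 = 17,  s_2 = 12,  s_3 = 1,  s_4 = 11,  s_5 = 14,  s_6 = 13,  s_7 = 7,  s_8 = 9,  s_9 = 2.
Since s_9 = s_0 = 2, the sequence is periodic with period 9.
(396 - 0) mod 9 = 0, so s_{396} = s_0 = 2.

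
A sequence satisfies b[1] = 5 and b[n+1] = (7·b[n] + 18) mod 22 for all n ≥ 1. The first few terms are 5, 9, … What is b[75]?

21

Listing terms: b[1] = 5, b[2] = 9, b[3] = 15, b[4] = 13, b[5] = 21, b[6] = 11, b[7] = 7, b[8] = 1, b[9] = 3, b[10] = 17, b[11] = 5.
Since b[11] = b[1] = 5, the sequence is periodic with period 10.
(75 - 1) mod 10 = 4, so b[75] = b[5] = 21.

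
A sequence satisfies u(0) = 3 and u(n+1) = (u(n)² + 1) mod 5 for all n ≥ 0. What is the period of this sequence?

u(0) = 3; u(1) = 0; u(2) = 1; u(3) = 2; u(4) = 0.
Since u(4) = u(1) = 0, the sequence is eventually periodic: after a pre-period of length 1 it cycles with period 3.

3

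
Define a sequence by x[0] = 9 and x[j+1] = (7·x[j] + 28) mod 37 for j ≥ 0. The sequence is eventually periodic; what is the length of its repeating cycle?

9

We have x[0] = 9, x[1] = 17, x[2] = 36, x[3] = 21, x[4] = 27, x[5] = 32, x[6] = 30, x[7] = 16, x[8] = 29, x[9] = 9.
The sequence repeats with period 9.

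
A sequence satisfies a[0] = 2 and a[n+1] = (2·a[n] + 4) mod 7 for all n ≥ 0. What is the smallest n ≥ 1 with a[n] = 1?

Listing terms: a[0] = 2,  a[1] = 1,  a[2] = 6,  a[3] = 2.
The sequence repeats with period 3.
The value 1 first appears (with n ≥ 1) at a[1].

1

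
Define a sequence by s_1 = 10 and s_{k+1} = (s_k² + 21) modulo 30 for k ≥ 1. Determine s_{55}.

Listing terms: s_1 = 10,  s_2 = 1,  s_3 = 22,  s_4 = 25,  s_5 = 16,  s_6 = 7,  s_7 = 10.
Since s_7 = s_1 = 10, the sequence is periodic with period 6.
(55 - 1) mod 6 = 0, so s_{55} = s_1 = 10.

10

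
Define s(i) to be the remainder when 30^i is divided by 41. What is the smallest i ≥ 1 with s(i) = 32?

30

We have s(0) = 1, s(1) = 30, s(2) = 39, s(3) = 22, s(4) = 4, s(5) = 38, s(6) = 33, s(7) = 6, s(8) = 16, s(9) = 29, s(10) = 9, s(11) = 24, s(12) = 23, s(13) = 34, s(14) = 36, s(15) = 14, s(16) = 10, s(17) = 13, s(18) = 21, s(19) = 15, s(20) = 40, s(21) = 11, s(22) = 2, s(23) = 19, s(24) = 37, s(25) = 3, s(26) = 8, s(27) = 35, s(28) = 25, s(29) = 12, s(30) = 32, s(31) = 17, s(32) = 18, s(33) = 7, s(34) = 5, s(35) = 27, s(36) = 31, s(37) = 28, s(38) = 20, s(39) = 26, s(40) = 1.
Since s(40) = s(0) = 1, the sequence is periodic with period 40.
The value 32 first appears (with i ≥ 1) at s(30).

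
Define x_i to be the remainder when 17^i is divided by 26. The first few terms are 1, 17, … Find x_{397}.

Computing terms: x_0 = 1; x_1 = 17; x_2 = 3; x_3 = 25; x_4 = 9; x_5 = 23; x_6 = 1.
The sequence repeats with period 6.
(397 - 0) mod 6 = 1, so x_{397} = x_1 = 17.

17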